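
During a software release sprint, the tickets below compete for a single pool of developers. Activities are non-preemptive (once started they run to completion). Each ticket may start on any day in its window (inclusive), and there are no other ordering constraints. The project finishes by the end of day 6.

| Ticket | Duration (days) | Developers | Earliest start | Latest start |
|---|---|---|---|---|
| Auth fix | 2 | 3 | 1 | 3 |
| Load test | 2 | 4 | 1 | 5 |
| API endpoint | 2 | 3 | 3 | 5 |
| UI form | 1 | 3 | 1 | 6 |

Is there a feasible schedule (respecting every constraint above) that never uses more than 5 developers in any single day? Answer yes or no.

The minimum achievable peak is 6; 5 < 6, so no feasible schedule stays within the cap.

no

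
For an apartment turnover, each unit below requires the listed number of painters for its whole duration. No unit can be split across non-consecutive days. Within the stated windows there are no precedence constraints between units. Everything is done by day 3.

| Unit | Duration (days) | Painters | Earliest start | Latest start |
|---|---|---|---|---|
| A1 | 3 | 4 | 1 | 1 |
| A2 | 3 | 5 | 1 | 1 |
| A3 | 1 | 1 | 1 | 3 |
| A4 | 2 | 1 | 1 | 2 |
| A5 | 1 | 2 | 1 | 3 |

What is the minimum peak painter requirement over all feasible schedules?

Early-start (A1@1, A2@1, A3@1, A4@1, A5@1) gives peak 13: d1:13  d2:10  d3:9.
Shift A5→3.
Schedule A1@1, A2@1, A3@1, A4@1, A5@3: d1:11  d2:10  d3:11 — peak 11.
Total painter-days = 32 over 3 days ⇒ peak ≥ ⌈32/3⌉ = 11, so 11 is optimal.

11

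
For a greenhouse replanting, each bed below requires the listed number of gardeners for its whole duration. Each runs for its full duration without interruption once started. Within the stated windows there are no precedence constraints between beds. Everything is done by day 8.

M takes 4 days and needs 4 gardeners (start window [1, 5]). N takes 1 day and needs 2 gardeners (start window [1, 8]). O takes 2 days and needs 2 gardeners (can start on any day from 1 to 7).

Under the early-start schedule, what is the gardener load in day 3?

4

At early start, day 3 has: M.
Demand: 4 = 4.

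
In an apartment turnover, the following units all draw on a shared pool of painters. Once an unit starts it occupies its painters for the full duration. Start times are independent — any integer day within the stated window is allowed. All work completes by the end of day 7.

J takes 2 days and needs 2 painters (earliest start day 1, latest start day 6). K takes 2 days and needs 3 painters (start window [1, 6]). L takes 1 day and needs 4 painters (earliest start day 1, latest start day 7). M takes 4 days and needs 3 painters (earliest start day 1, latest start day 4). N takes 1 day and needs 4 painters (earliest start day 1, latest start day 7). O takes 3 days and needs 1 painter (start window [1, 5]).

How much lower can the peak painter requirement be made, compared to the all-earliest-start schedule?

Early-start peak: d1:17  d2:9  d3:4  d4:3  d5:0  d6:0  d7:0 ⇒ 17.
Leveled (J@1, K@2, L@1, M@3, N@7, O@4): d1:6  d2:5  d3:6  d4:4  d5:4  d6:4  d7:4 ⇒ 6.
Reduction 17 − 6 = 11.

11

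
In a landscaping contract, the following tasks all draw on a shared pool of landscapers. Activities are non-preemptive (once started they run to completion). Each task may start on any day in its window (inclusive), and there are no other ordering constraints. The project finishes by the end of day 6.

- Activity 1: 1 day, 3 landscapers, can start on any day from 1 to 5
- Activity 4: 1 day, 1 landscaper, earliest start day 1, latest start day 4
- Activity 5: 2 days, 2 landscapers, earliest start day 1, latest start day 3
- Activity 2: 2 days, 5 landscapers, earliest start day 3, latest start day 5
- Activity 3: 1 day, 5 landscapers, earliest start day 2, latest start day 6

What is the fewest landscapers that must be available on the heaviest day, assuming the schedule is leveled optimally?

Early-start (Activity 1@1, Activity 4@1, Activity 5@1, Activity 2@3, Activity 3@2) gives peak 7: d1:6  d2:7  d3:5  d4:5  d5:0  d6:0.
Shift Activity 5→2, Activity 2→4, Activity 3→6.
Schedule Activity 1@1, Activity 4@1, Activity 5@2, Activity 2@4, Activity 3@6: d1:4  d2:2  d3:2  d4:5  d5:5  d6:5 — peak 5.

5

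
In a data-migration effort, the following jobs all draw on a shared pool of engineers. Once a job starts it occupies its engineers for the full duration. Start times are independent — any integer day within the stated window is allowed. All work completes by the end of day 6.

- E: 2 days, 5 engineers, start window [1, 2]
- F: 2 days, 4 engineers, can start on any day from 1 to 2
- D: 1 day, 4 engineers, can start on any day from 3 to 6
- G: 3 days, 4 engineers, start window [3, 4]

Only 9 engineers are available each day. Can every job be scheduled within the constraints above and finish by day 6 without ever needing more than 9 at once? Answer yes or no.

yes

Schedule E@1, F@1, D@3, G@3: d1:9  d2:9  d3:8  d4:4  d5:4  d6:0 — peak 9 ≤ 9.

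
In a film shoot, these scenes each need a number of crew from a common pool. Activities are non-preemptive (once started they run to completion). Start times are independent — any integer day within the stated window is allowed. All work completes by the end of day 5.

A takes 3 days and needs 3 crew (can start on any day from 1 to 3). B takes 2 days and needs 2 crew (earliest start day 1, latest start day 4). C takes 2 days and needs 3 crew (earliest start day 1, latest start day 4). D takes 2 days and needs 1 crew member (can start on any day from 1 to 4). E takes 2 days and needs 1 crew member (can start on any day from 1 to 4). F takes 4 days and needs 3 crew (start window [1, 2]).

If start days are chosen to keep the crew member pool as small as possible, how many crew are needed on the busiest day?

Early-start (A@1, B@1, C@1, D@1, E@1, F@1) gives peak 13: d1:13  d2:13  d3:6  d4:3  d5:0.
Shift C→4, D→3, E→3.
Schedule A@1, B@1, C@4, D@3, E@3, F@1: d1:8  d2:8  d3:8  d4:8  d5:3 — peak 8.

8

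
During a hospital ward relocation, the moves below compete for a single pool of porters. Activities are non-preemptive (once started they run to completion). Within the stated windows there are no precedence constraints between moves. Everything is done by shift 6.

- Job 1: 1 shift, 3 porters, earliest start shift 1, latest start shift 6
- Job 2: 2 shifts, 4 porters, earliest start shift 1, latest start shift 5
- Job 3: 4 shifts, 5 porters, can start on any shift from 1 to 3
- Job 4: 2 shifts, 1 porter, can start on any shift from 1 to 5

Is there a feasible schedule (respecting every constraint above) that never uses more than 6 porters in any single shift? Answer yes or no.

no

The minimum achievable peak is 7; 6 < 7, so no feasible schedule stays within the cap.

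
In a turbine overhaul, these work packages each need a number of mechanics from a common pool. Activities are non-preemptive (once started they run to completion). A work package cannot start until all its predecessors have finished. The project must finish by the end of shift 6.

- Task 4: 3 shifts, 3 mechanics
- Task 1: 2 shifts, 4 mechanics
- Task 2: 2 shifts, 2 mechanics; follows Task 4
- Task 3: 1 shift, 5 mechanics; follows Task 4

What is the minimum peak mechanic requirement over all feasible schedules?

Early-start (Task 4@1, Task 1@1, Task 2@4, Task 3@4) gives peak 7: s1:7  s2:7  s3:3  s4:7  s5:2  s6:0.
Shift Task 1→4, Task 3→6.
Schedule Task 4@1, Task 1@4, Task 2@4, Task 3@6: s1:3  s2:3  s3:3  s4:6  s5:6  s6:5 — peak 6.

6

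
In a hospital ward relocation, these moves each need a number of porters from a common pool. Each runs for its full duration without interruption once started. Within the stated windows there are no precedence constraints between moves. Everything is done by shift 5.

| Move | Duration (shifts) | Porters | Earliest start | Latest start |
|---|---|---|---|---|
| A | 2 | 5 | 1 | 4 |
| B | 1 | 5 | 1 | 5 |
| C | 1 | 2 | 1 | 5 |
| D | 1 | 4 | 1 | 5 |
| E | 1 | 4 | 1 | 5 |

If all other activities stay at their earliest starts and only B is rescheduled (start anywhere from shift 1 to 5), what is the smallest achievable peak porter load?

B@1: s1:20  s2:5  s3:0  s4:0  s5:0 → peak 20
B@2: s1:15  s2:10  s3:0  s4:0  s5:0 → peak 15
B@3: s1:15  s2:5  s3:5  s4:0  s5:0 → peak 15
B@4: s1:15  s2:5  s3:0  s4:5  s5:0 → peak 15
B@5: s1:15  s2:5  s3:0  s4:0  s5:5 → peak 15
Best is B@2, peak 15.

15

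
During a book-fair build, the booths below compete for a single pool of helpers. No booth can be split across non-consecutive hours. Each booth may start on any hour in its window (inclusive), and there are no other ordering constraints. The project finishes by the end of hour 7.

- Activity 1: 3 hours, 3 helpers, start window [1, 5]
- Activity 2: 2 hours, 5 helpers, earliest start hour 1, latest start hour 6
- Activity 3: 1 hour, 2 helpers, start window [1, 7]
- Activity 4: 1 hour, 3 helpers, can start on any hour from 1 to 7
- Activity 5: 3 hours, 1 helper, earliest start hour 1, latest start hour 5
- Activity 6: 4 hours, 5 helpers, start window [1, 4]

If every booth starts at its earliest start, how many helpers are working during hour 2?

14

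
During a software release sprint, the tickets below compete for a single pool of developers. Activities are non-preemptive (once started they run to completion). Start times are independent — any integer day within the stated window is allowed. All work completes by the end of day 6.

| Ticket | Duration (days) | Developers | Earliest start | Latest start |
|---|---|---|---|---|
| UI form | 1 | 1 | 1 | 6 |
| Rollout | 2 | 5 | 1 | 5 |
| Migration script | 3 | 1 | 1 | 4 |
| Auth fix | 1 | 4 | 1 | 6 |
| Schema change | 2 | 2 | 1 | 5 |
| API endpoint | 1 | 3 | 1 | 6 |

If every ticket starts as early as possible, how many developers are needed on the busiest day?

Early-start schedule: UI form@1, Rollout@1, Migration script@1, Auth fix@1, Schema change@1, API endpoint@1.
Load per day: day 1: 16, day 2: 8, day 3: 1, day 4: 0, day 5: 0, day 6: 0.
Peak is 16.

16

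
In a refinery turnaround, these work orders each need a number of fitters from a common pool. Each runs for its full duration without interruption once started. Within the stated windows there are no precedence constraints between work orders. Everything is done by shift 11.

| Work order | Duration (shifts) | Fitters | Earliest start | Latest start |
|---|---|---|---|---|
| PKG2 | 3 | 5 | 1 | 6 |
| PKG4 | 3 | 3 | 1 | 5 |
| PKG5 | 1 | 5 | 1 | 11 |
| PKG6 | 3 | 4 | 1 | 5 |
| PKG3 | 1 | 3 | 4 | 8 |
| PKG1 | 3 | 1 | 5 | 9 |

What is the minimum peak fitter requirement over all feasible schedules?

7

Early-start (PKG2@1, PKG4@1, PKG5@1, PKG6@1, PKG3@4, PKG1@5) gives peak 17: s1:17  s2:12  s3:12  s4:3  s5:1  s6:1  s7:1  s8:0  s9:0  s10:0  s11:0.
Shift PKG4→4, PKG5→7, PKG6→4, PKG3→8, PKG1→7.
Schedule PKG2@1, PKG4@4, PKG5@7, PKG6@4, PKG3@8, PKG1@7: s1:5  s2:5  s3:5  s4:7  s5:7  s6:7  s7:6  s8:4  s9:1  s10:0  s11:0 — peak 7.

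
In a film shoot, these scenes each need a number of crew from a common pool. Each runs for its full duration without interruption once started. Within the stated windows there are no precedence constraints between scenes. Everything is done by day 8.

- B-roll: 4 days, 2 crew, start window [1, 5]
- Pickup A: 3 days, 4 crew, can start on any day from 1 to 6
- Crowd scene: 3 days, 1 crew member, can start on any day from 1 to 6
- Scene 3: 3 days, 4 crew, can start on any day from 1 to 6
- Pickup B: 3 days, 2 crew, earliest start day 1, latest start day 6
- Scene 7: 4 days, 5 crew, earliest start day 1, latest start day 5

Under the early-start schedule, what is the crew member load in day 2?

At early start, day 2 has: B-roll, Pickup A, Crowd scene, Scene 3, Pickup B, Scene 7.
Demand: 2 + 4 + 1 + 4 + 2 + 5 = 18.

18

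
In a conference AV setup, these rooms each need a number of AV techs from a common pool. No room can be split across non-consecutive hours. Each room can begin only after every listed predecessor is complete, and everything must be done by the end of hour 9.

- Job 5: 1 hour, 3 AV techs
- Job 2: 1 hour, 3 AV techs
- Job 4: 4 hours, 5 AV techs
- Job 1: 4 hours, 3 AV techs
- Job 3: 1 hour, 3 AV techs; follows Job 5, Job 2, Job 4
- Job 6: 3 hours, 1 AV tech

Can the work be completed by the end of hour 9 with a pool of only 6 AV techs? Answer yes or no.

Schedule Job 5@1, Job 2@1, Job 4@2, Job 1@6, Job 3@6, Job 6@2: h1:6  h2:6  h3:6  h4:6  h5:5  h6:6  h7:3  h8:3  h9:3 — peak 6 ≤ 6.

yes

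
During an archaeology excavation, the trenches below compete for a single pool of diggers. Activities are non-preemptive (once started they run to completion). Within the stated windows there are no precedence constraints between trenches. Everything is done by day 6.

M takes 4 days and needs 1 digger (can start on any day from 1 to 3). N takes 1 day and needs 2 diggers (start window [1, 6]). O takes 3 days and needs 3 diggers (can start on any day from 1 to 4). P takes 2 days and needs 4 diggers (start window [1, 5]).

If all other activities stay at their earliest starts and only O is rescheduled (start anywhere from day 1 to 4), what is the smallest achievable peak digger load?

7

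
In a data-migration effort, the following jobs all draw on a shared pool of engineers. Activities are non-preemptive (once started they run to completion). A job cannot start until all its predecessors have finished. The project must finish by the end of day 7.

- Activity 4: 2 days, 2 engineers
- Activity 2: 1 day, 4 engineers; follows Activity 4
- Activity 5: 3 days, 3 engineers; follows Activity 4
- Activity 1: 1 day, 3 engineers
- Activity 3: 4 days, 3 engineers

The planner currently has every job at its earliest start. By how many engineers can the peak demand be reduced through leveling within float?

Early-start peak: d1:8  d2:5  d3:10  d4:6  d5:3  d6:0  d7:0 ⇒ 10.
Leveled (Activity 4@1, Activity 2@3, Activity 5@4, Activity 1@1, Activity 3@4): d1:5  d2:2  d3:4  d4:6  d5:6  d6:6  d7:3 ⇒ 6.
Reduction 10 − 6 = 4.

4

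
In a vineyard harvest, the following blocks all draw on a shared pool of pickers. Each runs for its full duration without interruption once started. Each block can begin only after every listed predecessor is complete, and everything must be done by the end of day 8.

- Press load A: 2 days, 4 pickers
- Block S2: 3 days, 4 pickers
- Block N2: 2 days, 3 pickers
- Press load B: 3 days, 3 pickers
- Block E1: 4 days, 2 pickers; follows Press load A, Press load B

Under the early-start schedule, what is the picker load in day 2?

At early start, day 2 has: Press load A, Block S2, Block N2, Press load B.
Demand: 4 + 4 + 3 + 3 = 14.

14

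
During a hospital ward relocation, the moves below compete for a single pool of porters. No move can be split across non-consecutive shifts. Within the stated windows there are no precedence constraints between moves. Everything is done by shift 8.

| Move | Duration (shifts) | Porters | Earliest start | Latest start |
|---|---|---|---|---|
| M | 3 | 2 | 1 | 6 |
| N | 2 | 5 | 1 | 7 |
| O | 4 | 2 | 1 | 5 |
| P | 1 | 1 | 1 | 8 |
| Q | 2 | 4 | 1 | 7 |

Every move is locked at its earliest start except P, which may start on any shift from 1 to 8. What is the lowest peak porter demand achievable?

P@1: s1:14  s2:13  s3:4  s4:2  s5:0  s6:0  s7:0  s8:0 → peak 14
P@2: s1:13  s2:14  s3:4  s4:2  s5:0  s6:0  s7:0  s8:0 → peak 14
P@3: s1:13  s2:13  s3:5  s4:2  s5:0  s6:0  s7:0  s8:0 → peak 13
P@4: s1:13  s2:13  s3:4  s4:3  s5:0  s6:0  s7:0  s8:0 → peak 13
P@5: s1:13  s2:13  s3:4  s4:2  s5:1  s6:0  s7:0  s8:0 → peak 13
P@6: s1:13  s2:13  s3:4  s4:2  s5:0  s6:1  s7:0  s8:0 → peak 13
P@7: s1:13  s2:13  s3:4  s4:2  s5:0  s6:0  s7:1  s8:0 → peak 13
P@8: s1:13  s2:13  s3:4  s4:2  s5:0  s6:0  s7:0  s8:1 → peak 13
Best is P@3, peak 13.

13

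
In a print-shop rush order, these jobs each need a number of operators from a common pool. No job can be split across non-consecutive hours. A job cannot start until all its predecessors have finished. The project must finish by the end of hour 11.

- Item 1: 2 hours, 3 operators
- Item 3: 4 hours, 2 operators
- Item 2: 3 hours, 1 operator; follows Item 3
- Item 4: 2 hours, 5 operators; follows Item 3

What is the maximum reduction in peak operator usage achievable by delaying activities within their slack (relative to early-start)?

1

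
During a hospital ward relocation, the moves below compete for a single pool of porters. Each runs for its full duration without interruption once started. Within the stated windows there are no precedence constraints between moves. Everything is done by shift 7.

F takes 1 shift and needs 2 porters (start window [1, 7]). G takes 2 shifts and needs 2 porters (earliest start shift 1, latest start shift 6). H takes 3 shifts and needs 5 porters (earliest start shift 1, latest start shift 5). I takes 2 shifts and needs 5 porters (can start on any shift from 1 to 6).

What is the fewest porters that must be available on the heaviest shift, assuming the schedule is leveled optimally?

5

Early-start (F@1, G@1, H@1, I@1) gives peak 14: s1:14  s2:12  s3:5  s4:0  s5:0  s6:0  s7:0.
Shift H→3, I→6.
Schedule F@1, G@1, H@3, I@6: s1:4  s2:2  s3:5  s4:5  s5:5  s6:5  s7:5 — peak 5.
Total porter-shifts = 31 over 7 shifts ⇒ peak ≥ ⌈31/7⌉ = 5, so 5 is optimal.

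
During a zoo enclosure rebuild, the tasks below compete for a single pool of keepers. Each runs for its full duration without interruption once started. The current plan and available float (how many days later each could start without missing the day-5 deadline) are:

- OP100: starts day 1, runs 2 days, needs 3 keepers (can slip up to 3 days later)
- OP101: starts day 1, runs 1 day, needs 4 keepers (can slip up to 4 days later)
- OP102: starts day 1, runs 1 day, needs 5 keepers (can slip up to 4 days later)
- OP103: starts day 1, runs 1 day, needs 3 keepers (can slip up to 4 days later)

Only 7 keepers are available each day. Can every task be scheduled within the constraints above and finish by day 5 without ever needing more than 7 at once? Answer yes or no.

yes

Schedule OP100@1, OP101@3, OP102@4, OP103@5: d1:3  d2:3  d3:4  d4:5  d5:3 — peak 5 ≤ 7.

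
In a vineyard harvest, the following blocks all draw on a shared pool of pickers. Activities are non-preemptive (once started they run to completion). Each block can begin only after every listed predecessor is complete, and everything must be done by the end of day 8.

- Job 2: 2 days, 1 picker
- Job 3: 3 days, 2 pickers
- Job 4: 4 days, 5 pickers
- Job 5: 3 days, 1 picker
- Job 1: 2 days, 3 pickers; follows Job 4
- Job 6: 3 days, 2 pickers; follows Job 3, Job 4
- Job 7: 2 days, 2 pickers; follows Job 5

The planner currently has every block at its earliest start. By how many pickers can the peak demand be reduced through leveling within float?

Early-start peak: d1:9  d2:9  d3:8  d4:7  d5:7  d6:5  d7:2  d8:0 ⇒ 9.
Leveled (Job 2@4, Job 3@1, Job 4@1, Job 5@4, Job 1@5, Job 6@5, Job 7@7): d1:7  d2:7  d3:7  d4:7  d5:7  d6:6  d7:4  d8:2 ⇒ 7.
Reduction 9 − 7 = 2.

2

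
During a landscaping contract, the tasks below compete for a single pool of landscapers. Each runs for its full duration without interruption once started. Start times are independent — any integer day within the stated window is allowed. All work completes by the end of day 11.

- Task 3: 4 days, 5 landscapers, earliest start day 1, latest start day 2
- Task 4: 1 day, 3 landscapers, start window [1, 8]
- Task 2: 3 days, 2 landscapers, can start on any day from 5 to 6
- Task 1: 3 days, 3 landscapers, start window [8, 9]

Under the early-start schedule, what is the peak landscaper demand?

Early-start schedule: Task 3@1, Task 4@1, Task 2@5, Task 1@8.
Load per day: day 1: 8, day 2: 5, day 3: 5, day 4: 5, day 5: 2, day 6: 2, day 7: 2, day 8: 3, day 9: 3, day 10: 3, day 11: 0.
Peak is 8.

8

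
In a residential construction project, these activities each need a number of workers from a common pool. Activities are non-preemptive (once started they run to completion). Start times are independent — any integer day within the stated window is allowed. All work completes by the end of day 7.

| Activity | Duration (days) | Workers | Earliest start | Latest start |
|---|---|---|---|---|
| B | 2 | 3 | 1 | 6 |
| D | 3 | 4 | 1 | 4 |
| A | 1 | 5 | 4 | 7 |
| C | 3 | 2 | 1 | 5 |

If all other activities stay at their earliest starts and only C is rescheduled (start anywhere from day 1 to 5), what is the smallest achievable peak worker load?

7

C@1: d1:9  d2:9  d3:6  d4:5  d5:0  d6:0  d7:0 → peak 9
C@2: d1:7  d2:9  d3:6  d4:7  d5:0  d6:0  d7:0 → peak 9
C@3: d1:7  d2:7  d3:6  d4:7  d5:2  d6:0  d7:0 → peak 7
C@4: d1:7  d2:7  d3:4  d4:7  d5:2  d6:2  d7:0 → peak 7
C@5: d1:7  d2:7  d3:4  d4:5  d5:2  d6:2  d7:2 → peak 7
Best is C@3, peak 7.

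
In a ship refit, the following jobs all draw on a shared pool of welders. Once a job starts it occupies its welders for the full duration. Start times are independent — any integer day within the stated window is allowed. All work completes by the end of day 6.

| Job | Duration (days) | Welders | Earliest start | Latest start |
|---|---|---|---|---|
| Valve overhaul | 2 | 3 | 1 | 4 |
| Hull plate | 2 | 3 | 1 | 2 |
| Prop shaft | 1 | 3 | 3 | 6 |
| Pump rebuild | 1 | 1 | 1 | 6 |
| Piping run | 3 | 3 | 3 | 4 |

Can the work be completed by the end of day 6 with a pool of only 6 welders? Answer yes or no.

yes

Schedule Valve overhaul@1, Hull plate@1, Prop shaft@3, Pump rebuild@3, Piping run@4: d1:6  d2:6  d3:4  d4:3  d5:3  d6:3 — peak 6 ≤ 6.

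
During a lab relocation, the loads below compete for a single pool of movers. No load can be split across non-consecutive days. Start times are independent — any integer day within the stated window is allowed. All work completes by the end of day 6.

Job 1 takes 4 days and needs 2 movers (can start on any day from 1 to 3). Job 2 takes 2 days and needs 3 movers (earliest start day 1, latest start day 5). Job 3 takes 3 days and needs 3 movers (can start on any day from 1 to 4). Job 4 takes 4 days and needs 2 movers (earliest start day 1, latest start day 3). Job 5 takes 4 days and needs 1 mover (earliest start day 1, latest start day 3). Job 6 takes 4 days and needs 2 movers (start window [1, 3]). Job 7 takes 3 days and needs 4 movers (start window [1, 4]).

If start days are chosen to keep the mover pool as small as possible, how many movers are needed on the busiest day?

Early-start (Job 1@1, Job 2@1, Job 3@1, Job 4@1, Job 5@1, Job 6@1, Job 7@1) gives peak 17: d1:17  d2:17  d3:14  d4:7  d5:0  d6:0.
Shift Job 6→3, Job 7→4.
Schedule Job 1@1, Job 2@1, Job 3@1, Job 4@1, Job 5@1, Job 6@3, Job 7@4: d1:11  d2:11  d3:10  d4:11  d5:6  d6:6 — peak 11.

11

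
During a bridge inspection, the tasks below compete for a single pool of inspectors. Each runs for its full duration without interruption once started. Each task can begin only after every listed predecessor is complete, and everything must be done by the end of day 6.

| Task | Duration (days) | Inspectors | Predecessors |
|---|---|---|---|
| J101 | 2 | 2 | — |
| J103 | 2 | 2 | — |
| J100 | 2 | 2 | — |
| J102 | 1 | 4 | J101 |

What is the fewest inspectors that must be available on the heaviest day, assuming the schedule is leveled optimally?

4

Early-start (J101@1, J103@1, J100@1, J102@3) gives peak 6: d1:6  d2:6  d3:4  d4:0  d5:0  d6:0.
Shift J100→3, J102→5.
Schedule J101@1, J103@1, J100@3, J102@5: d1:4  d2:4  d3:2  d4:2  d5:4  d6:0 — peak 4.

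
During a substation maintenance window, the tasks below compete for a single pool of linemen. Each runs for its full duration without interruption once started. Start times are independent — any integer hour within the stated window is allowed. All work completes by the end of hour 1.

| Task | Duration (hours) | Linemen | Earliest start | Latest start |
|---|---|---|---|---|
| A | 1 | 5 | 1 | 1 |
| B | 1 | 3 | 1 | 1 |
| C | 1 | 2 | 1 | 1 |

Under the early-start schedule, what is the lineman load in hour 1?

10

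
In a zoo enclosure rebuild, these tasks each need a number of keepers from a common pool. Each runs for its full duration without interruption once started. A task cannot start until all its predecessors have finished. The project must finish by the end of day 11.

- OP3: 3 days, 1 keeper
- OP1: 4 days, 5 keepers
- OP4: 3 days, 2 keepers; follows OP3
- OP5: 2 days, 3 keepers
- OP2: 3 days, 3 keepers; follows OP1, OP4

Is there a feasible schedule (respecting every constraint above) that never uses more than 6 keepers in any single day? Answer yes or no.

yes

Schedule OP3@1, OP1@1, OP4@5, OP5@5, OP2@8: d1:6  d2:6  d3:6  d4:5  d5:5  d6:5  d7:2  d8:3  d9:3  d10:3  d11:0 — peak 6 ≤ 6.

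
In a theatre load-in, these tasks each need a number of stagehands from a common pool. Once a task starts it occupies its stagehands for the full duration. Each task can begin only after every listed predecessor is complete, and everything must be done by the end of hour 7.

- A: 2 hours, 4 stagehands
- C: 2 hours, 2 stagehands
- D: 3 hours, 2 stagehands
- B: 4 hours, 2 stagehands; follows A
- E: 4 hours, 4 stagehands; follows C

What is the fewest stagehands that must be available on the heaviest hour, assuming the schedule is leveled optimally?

Schedule A@1, C@1, D@1, B@3, E@3: h1:8  h2:8  h3:8  h4:6  h5:6  h6:6  h7:0 — peak 8.

8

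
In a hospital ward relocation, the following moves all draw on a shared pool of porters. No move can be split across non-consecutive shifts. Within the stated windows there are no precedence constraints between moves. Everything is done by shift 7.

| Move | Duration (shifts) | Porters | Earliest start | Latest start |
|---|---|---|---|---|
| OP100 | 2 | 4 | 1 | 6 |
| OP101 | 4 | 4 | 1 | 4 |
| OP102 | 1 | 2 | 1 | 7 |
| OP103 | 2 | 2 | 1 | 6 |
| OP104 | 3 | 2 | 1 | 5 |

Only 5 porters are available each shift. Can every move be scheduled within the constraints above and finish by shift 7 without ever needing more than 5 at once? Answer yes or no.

no

Total porter-shifts = 36; over 7 shifts the average is 36/7 > 5, so some shift must exceed 5.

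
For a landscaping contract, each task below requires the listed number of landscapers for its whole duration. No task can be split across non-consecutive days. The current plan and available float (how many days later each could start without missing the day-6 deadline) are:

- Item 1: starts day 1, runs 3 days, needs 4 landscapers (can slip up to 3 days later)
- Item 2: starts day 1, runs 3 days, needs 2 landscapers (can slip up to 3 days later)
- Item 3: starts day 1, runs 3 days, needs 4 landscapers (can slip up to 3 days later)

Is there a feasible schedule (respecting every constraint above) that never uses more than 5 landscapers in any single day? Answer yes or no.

no

The minimum achievable peak is 6; 5 < 6, so no feasible schedule stays within the cap.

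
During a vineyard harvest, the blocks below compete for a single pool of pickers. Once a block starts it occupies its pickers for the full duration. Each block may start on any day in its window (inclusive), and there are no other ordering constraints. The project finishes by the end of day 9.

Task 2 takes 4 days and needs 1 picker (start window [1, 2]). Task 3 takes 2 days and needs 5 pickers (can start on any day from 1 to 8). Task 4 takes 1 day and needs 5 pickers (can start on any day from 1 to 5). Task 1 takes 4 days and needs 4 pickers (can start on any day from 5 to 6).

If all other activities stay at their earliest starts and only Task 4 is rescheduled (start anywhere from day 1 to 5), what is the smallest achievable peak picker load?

Task 4@1: d1:11  d2:6  d3:1  d4:1  d5:4  d6:4  d7:4  d8:4  d9:0 → peak 11
Task 4@2: d1:6  d2:11  d3:1  d4:1  d5:4  d6:4  d7:4  d8:4  d9:0 → peak 11
Task 4@3: d1:6  d2:6  d3:6  d4:1  d5:4  d6:4  d7:4  d8:4  d9:0 → peak 6
Task 4@4: d1:6  d2:6  d3:1  d4:6  d5:4  d6:4  d7:4  d8:4  d9:0 → peak 6
Task 4@5: d1:6  d2:6  d3:1  d4:1  d5:9  d6:4  d7:4  d8:4  d9:0 → peak 9
Best is Task 4@3, peak 6.

6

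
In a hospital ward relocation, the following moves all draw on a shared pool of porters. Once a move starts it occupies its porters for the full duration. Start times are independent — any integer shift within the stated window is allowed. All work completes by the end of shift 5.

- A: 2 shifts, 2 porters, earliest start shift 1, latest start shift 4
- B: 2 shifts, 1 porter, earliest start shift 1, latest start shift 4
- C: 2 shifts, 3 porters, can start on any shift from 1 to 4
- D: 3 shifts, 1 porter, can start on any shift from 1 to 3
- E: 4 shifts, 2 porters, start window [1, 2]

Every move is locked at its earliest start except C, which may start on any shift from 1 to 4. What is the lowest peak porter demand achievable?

6

C@1: s1:9  s2:9  s3:3  s4:2  s5:0 → peak 9
C@2: s1:6  s2:9  s3:6  s4:2  s5:0 → peak 9
C@3: s1:6  s2:6  s3:6  s4:5  s5:0 → peak 6
C@4: s1:6  s2:6  s3:3  s4:5  s5:3 → peak 6
Best is C@3, peak 6.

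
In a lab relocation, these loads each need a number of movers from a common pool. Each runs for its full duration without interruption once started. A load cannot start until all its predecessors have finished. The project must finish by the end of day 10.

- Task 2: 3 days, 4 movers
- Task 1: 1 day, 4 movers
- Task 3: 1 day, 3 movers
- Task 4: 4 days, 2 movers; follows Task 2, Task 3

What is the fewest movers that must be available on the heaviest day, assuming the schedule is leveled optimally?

4

Early-start (Task 2@1, Task 1@1, Task 3@1, Task 4@4) gives peak 11: d1:11  d2:4  d3:4  d4:2  d5:2  d6:2  d7:2  d8:0  d9:0  d10:0.
Shift Task 1→4, Task 3→5, Task 4→6.
Schedule Task 2@1, Task 1@4, Task 3@5, Task 4@6: d1:4  d2:4  d3:4  d4:4  d5:3  d6:2  d7:2  d8:2  d9:2  d10:0 — peak 4.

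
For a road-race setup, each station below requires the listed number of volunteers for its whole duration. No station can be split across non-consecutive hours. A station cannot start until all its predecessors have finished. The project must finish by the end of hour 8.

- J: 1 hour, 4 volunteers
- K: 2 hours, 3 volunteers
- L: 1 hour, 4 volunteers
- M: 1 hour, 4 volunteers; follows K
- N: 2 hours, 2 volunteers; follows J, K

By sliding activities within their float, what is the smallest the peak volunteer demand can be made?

4

Early-start (J@1, K@1, L@1, M@3, N@3) gives peak 11: h1:11  h2:3  h3:6  h4:2  h5:0  h6:0  h7:0  h8:0.
Shift K→2, L→4, M→5, N→6.
Schedule J@1, K@2, L@4, M@5, N@6: h1:4  h2:3  h3:3  h4:4  h5:4  h6:2  h7:2  h8:0 — peak 4.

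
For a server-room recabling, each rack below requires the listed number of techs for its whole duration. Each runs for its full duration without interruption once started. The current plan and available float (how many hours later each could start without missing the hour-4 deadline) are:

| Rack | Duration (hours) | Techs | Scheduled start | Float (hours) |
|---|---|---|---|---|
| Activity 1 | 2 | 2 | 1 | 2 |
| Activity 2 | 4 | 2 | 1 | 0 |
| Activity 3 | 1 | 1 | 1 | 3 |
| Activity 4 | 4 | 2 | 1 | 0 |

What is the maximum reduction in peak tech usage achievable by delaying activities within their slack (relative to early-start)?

Early-start peak: h1:7  h2:6  h3:4  h4:4 ⇒ 7.
Leveled (Activity 1@1, Activity 2@1, Activity 3@3, Activity 4@1): h1:6  h2:6  h3:5  h4:4 ⇒ 6.
Reduction 7 − 6 = 1.

1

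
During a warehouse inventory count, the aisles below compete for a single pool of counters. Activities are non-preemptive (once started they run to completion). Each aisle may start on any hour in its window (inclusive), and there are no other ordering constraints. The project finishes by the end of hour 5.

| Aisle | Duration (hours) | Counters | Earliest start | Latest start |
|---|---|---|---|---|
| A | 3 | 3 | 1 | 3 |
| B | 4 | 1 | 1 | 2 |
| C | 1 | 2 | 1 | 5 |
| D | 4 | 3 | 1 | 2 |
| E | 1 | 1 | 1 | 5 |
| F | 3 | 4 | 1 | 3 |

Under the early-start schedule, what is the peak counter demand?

Early-start schedule: A@1, B@1, C@1, D@1, E@1, F@1.
Load per hour: hour 1: 14, hour 2: 11, hour 3: 11, hour 4: 4, hour 5: 0.
Peak is 14.

14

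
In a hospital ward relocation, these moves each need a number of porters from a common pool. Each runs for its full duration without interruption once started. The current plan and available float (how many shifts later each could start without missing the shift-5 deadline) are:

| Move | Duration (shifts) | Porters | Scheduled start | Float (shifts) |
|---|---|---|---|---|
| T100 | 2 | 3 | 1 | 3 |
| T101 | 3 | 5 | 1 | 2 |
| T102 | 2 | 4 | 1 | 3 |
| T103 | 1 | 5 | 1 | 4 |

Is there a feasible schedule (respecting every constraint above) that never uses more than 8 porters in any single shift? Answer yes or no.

no

The minimum achievable peak is 9; 8 < 9, so no feasible schedule stays within the cap.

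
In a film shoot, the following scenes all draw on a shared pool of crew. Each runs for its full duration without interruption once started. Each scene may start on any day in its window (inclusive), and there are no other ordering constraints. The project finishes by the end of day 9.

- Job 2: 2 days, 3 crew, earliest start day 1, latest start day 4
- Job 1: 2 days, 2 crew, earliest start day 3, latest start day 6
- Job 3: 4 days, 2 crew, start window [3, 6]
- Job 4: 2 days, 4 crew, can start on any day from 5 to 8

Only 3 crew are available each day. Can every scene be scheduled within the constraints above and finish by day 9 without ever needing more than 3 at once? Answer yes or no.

The minimum achievable peak is 4; 3 < 4, so no feasible schedule stays within the cap.

no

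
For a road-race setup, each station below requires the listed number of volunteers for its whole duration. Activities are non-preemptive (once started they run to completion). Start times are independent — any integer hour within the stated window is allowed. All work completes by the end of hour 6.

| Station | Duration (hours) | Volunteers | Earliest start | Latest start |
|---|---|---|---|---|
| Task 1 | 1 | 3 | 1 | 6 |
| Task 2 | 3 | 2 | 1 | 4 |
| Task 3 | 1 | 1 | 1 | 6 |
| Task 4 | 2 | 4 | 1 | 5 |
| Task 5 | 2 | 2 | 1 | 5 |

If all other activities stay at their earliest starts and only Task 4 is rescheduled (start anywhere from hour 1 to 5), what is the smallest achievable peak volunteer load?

Task 4@1: h1:12  h2:8  h3:2  h4:0  h5:0  h6:0 → peak 12
Task 4@2: h1:8  h2:8  h3:6  h4:0  h5:0  h6:0 → peak 8
Task 4@3: h1:8  h2:4  h3:6  h4:4  h5:0  h6:0 → peak 8
Task 4@4: h1:8  h2:4  h3:2  h4:4  h5:4  h6:0 → peak 8
Task 4@5: h1:8  h2:4  h3:2  h4:0  h5:4  h6:4 → peak 8
Best is Task 4@2, peak 8.

8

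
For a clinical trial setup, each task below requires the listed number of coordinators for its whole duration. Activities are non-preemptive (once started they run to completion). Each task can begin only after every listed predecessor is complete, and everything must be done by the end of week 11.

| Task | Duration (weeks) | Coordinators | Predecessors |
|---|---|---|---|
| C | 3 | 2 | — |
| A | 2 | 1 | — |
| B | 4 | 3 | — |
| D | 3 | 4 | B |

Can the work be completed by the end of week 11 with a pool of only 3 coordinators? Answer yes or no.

The minimum achievable peak is 4; 3 < 4, so no feasible schedule stays within the cap.

no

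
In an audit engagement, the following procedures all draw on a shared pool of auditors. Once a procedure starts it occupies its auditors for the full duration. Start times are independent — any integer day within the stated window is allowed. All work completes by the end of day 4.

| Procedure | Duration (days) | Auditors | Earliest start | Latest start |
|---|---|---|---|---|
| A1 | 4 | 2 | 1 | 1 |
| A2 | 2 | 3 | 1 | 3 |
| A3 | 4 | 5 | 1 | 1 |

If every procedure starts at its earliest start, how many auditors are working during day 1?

At early start, day 1 has: A1, A2, A3.
Demand: 2 + 3 + 5 = 10.

10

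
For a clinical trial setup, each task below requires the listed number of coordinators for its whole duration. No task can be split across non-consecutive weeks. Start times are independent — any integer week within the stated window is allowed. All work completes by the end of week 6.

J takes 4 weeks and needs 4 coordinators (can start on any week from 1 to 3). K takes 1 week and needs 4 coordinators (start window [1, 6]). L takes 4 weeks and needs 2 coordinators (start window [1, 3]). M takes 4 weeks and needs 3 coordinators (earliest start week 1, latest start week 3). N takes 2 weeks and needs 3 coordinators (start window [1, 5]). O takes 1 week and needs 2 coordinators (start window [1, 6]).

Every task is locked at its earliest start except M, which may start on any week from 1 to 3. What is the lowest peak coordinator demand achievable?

M@1: w1:18  w2:12  w3:9  w4:9  w5:0  w6:0 → peak 18
M@2: w1:15  w2:12  w3:9  w4:9  w5:3  w6:0 → peak 15
M@3: w1:15  w2:9  w3:9  w4:9  w5:3  w6:3 → peak 15
Best is M@2, peak 15.

15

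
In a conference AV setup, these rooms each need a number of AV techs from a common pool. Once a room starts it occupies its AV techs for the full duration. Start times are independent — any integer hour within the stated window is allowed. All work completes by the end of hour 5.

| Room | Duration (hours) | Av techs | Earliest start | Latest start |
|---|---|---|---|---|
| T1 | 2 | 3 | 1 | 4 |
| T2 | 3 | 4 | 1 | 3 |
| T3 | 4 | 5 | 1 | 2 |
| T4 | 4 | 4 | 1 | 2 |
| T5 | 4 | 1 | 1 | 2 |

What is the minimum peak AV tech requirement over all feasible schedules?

14

Early-start (T1@1, T2@1, T3@1, T4@1, T5@1) gives peak 17: h1:17  h2:17  h3:14  h4:10  h5:0.
Shift T2→3.
Schedule T1@1, T2@3, T3@1, T4@1, T5@1: h1:13  h2:13  h3:14  h4:14  h5:4 — peak 14.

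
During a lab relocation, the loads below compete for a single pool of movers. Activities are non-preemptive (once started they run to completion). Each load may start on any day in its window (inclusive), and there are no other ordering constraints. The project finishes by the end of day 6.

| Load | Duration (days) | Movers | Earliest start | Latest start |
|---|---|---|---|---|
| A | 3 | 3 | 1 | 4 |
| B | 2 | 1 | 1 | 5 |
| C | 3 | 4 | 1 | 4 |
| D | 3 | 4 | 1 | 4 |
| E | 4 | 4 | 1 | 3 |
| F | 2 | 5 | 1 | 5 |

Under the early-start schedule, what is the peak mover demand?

Early-start schedule: A@1, B@1, C@1, D@1, E@1, F@1.
Load per day: day 1: 21, day 2: 21, day 3: 15, day 4: 4, day 5: 0, day 6: 0.
Peak is 21.

21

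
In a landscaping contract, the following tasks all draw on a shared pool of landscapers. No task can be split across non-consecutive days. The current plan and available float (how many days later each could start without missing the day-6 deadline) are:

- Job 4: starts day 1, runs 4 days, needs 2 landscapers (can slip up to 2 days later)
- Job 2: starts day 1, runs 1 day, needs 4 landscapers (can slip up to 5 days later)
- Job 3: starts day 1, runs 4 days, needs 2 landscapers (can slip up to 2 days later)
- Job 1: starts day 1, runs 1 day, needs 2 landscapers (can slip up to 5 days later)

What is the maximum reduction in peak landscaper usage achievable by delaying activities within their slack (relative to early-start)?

Early-start peak: d1:10  d2:4  d3:4  d4:4  d5:0  d6:0 ⇒ 10.
Leveled (Job 4@1, Job 2@5, Job 3@1, Job 1@6): d1:4  d2:4  d3:4  d4:4  d5:4  d6:2 ⇒ 4.
Reduction 10 − 4 = 6.

6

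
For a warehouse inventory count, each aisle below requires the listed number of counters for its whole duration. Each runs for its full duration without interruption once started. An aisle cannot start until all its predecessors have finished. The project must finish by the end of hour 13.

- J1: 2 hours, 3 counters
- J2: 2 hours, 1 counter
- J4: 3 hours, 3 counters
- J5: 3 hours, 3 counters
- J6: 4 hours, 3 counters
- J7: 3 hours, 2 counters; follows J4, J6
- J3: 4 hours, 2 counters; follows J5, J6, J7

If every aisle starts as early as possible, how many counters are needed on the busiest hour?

Early-start schedule: J1@1, J2@1, J4@1, J5@1, J6@1, J7@5, J3@8.
Load per hour: hour 1: 13, hour 2: 13, hour 3: 9, hour 4: 3, hour 5: 2, hour 6: 2, hour 7: 2, hour 8: 2, hour 9: 2, hour 10: 2, hour 11: 2, hour 12: 0, hour 13: 0.
Peak is 13.

13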